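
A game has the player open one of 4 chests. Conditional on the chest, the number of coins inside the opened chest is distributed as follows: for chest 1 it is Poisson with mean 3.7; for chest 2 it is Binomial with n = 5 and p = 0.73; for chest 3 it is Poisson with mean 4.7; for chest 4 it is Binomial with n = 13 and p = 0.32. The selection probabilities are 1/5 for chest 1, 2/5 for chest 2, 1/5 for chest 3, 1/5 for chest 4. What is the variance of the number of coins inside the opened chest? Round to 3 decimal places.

Per component, 1: μ=3.7, E[X²]=17.39; 2: μ=3.65, E[X²]=14.308; 3: μ=4.7, E[X²]=26.79; 4: μ=4.16, E[X²]=20.1344.
E[X] = 0.2·3.7 + 0.4·3.65 + 0.2·4.7 + 0.2·4.16 = 3.972.
E[X²] = 0.2·17.39 + 0.4·14.308 + 0.2·26.79 + 0.2·20.1344 = 18.5861.
Var(X) = E[X²] − (E[X])² = 18.5861 − 15.7768 = 2.8093.

2.809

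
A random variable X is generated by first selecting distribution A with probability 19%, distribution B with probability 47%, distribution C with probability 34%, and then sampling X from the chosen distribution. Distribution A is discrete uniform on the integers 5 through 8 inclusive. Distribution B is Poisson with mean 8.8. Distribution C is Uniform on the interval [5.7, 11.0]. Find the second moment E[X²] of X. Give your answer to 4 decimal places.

73.2993

For each component E[X²] = Var + (mean)², giving A: 43.5; B: 86.24; C: 72.0633.
Overall E[X²] = 0.19·43.5 + 0.47·86.24 + 0.34·72.0633 = 73.2993.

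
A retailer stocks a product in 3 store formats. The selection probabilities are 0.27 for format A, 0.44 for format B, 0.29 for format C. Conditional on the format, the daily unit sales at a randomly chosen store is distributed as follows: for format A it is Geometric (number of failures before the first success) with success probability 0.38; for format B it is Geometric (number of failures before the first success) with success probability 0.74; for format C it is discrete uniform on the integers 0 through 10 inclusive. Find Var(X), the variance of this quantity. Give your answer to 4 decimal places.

8.1087

Per component, A: μ=1.63158, E[X²]=6.95568; B: μ=0.351351, E[X²]=0.598247; C: μ=5, E[X²]=35.
E[X] = 0.27·1.63158 + 0.44·0.351351 + 0.29·5 = 2.04512.
E[X²] = 0.27·6.95568 + 0.44·0.598247 + 0.29·35 = 12.2913.
Var(X) = E[X²] − (E[X])² = 12.2913 − 4.18252 = 8.10874.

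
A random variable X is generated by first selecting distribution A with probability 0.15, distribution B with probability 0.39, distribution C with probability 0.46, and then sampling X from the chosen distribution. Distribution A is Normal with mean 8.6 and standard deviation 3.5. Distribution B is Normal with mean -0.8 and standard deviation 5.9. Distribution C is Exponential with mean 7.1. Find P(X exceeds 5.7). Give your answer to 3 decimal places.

Conditional on each component, P(X > 5.7): A: 0.796327; B: 0.135297; C: 0.448065.
By total probability, P(X > 5.7) = 0.15·0.796327 + 0.39·0.135297 + 0.46·0.448065 = 0.378325.

0.378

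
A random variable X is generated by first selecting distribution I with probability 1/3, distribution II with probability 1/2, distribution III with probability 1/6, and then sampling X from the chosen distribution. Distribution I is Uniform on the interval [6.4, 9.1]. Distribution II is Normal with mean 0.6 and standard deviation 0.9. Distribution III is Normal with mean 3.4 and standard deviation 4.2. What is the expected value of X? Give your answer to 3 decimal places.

3.450

Component means — I: 7.75; II: 0.6; III: 3.4.
E[X] = 0.333333·7.75 + 0.5·0.6 + 0.166667·3.4 = 3.45.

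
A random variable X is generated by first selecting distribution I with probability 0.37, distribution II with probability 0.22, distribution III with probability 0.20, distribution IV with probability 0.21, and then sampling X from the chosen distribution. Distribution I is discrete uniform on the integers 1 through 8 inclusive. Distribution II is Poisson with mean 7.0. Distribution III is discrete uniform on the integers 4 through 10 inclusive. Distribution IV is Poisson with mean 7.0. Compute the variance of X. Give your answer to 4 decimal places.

7.2094

Per component, I: μ=4.5, E[X²]=25.5; II: μ=7, E[X²]=56; III: μ=7, E[X²]=53; IV: μ=7, E[X²]=56.
E[X] = 0.37·4.5 + 0.22·7 + 0.2·7 + 0.21·7 = 6.075.
E[X²] = 0.37·25.5 + 0.22·56 + 0.2·53 + 0.21·56 = 44.115.
Var(X) = E[X²] − (E[X])² = 44.115 − 36.9056 = 7.20938.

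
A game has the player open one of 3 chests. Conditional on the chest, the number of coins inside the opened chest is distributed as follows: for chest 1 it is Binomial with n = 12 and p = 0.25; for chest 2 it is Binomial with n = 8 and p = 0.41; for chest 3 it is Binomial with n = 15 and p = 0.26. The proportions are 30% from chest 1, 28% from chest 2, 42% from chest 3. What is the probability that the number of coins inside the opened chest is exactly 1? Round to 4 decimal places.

0.0851

Conditional on each chest, P(X = 1): 1: 0.126705; 2: 0.0816278; 3: 0.0575849.
By total probability, P(X = 1) = 0.3·0.126705 + 0.28·0.0816278 + 0.42·0.0575849 = 0.0850531.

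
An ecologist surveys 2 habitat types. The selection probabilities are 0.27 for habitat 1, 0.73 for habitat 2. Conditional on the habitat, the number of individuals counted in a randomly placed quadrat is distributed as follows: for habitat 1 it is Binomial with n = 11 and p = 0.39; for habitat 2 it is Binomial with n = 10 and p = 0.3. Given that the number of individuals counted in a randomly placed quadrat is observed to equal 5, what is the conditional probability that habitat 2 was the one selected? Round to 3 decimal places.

0.564

Likelihoods P(X=5 | ·): 1: 0.214755; 2: 0.102919.
Posterior ∝ prior × likelihood. Numerator for 2: 0.73·0.102919 = 0.0751311.
Normalizing constant: 0.27·0.214755 + 0.73·0.102919 = 0.133115.
P(2 | observation) = 0.0751311 / 0.133115 = 0.564407.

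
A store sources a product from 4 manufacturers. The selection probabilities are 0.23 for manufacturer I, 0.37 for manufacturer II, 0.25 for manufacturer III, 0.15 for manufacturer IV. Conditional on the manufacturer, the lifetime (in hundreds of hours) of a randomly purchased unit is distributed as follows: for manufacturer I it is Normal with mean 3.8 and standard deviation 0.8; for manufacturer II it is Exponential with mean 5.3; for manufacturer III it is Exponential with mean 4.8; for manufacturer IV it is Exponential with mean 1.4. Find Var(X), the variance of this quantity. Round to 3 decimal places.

18.343

Per component, I: μ=3.8, E[X²]=15.08; II: μ=5.3, E[X²]=56.18; III: μ=4.8, E[X²]=46.08; IV: μ=1.4, E[X²]=3.92.
E[X] = 0.23·3.8 + 0.37·5.3 + 0.25·4.8 + 0.15·1.4 = 4.245.
E[X²] = 0.23·15.08 + 0.37·56.18 + 0.25·46.08 + 0.15·3.92 = 36.363.
Var(X) = E[X²] − (E[X])² = 36.363 − 18.02 = 18.343.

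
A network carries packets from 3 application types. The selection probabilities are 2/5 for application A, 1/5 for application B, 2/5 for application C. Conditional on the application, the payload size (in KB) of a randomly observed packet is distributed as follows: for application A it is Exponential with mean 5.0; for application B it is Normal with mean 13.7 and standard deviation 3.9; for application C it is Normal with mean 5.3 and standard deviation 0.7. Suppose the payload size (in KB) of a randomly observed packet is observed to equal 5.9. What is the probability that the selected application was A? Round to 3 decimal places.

0.133

Likelihoods f(5.9 | ·): A: 0.0614557; B: 0.0138438; C: 0.394707.
Posterior ∝ prior × likelihood. Numerator for A: 0.4·0.0614557 = 0.0245823.
Normalizing constant: 0.4·0.0614557 + 0.2·0.0138438 + 0.4·0.394707 = 0.185234.
P(A | observation) = 0.0245823 / 0.185234 = 0.132709.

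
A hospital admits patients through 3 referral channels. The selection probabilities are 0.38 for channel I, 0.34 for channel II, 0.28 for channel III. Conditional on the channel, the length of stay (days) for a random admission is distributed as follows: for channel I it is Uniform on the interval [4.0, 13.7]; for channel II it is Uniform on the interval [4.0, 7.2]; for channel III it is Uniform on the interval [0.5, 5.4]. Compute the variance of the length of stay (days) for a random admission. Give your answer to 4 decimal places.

9.5669

Per component, I: μ=8.85, E[X²]=86.1633; II: μ=5.6, E[X²]=32.2133; III: μ=2.95, E[X²]=10.7033.
E[X] = 0.38·8.85 + 0.34·5.6 + 0.28·2.95 = 6.093.
E[X²] = 0.38·86.1633 + 0.34·32.2133 + 0.28·10.7033 = 46.6915.
Var(X) = E[X²] − (E[X])² = 46.6915 − 37.1246 = 9.56688.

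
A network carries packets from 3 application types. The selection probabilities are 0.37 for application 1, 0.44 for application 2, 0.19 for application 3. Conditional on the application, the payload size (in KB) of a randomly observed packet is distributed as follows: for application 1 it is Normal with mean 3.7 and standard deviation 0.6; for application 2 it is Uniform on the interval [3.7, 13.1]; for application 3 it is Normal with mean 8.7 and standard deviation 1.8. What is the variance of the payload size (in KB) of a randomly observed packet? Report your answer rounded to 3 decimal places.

Per component, 1: μ=3.7, E[X²]=14.05; 2: μ=8.4, E[X²]=77.9233; 3: μ=8.7, E[X²]=78.93.
E[X] = 0.37·3.7 + 0.44·8.4 + 0.19·8.7 = 6.718.
E[X²] = 0.37·14.05 + 0.44·77.9233 + 0.19·78.93 = 54.4815.
Var(X) = E[X²] − (E[X])² = 54.4815 − 45.1315 = 9.34994.

9.350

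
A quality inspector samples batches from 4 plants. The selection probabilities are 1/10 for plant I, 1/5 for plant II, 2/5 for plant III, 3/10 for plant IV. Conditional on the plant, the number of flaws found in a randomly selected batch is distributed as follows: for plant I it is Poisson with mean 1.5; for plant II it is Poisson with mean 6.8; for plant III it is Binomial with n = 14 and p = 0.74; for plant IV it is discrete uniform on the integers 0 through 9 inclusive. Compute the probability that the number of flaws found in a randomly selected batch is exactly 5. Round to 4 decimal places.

Conditional on each plant, P(X = 5): I: 0.01412; II: 0.134946; III: 0.00241203; IV: 0.1.
By total probability, P(X = 5) = 0.1·0.01412 + 0.2·0.134946 + 0.4·0.00241203 + 0.3·0.1 = 0.0593661.

0.0594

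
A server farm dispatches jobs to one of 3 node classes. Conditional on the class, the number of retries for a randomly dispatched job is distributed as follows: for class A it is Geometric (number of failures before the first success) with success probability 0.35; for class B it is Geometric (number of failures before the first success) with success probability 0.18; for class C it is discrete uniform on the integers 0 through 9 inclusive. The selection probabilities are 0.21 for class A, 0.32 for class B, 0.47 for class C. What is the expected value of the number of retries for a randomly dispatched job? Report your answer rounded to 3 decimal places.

Component means — A: 1.85714; B: 4.55556; C: 4.5.
E[X] = 0.21·1.85714 + 0.32·4.55556 + 0.47·4.5 = 3.96278.

3.963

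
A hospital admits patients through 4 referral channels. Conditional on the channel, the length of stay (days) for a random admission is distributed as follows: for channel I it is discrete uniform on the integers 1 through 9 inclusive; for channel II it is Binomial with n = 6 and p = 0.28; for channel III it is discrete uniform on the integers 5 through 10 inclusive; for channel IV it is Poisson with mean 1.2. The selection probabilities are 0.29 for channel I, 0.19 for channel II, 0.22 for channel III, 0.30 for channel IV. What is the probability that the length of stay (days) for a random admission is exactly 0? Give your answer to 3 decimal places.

Conditional on each channel, P(X = 0): I: 0; II: 0.139314; III: 0; IV: 0.301194.
By total probability, P(X = 0) = 0.29·0 + 0.19·0.139314 + 0.22·0 + 0.3·0.301194 = 0.116828.

0.117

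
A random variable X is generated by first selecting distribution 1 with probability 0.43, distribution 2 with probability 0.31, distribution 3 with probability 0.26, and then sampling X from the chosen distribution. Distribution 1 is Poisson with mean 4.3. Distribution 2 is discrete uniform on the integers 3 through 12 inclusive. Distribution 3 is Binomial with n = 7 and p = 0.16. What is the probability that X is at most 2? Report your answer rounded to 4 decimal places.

Conditional on each component, P(X ≤ 2): 1: 0.197355; 2: 0; 3: 0.913375.
By total probability, P(X ≤ 2) = 0.43·0.197355 + 0.31·0 + 0.26·0.913375 = 0.32234.

0.3223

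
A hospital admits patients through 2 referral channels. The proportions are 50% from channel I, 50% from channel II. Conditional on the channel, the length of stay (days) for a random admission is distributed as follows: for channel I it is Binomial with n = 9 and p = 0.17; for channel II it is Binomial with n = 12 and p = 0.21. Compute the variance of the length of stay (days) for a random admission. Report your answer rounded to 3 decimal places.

1.875

Per component, I: μ=1.53, E[X²]=3.6108; II: μ=2.52, E[X²]=8.3412.
E[X] = 0.5·1.53 + 0.5·2.52 = 2.025.
E[X²] = 0.5·3.6108 + 0.5·8.3412 = 5.976.
Var(X) = E[X²] − (E[X])² = 5.976 − 4.10062 = 1.87538.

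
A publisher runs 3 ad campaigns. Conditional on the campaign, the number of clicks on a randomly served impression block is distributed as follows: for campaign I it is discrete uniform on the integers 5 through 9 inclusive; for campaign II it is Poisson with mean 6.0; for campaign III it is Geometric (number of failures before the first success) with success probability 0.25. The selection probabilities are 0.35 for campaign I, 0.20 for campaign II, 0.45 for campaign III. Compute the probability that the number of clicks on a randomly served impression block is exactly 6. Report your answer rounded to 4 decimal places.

0.1221

Conditional on each campaign, P(X = 6): I: 0.2; II: 0.160623; III: 0.0444946.
By total probability, P(X = 6) = 0.35·0.2 + 0.2·0.160623 + 0.45·0.0444946 = 0.122147.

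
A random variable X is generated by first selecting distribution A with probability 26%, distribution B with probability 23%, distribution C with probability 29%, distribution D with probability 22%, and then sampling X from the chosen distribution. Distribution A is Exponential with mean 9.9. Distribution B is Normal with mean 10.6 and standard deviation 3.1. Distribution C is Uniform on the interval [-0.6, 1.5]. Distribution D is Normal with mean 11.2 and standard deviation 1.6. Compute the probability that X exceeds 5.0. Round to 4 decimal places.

Conditional on each component, P(X > 5.0): A: 0.603475; B: 0.964576; C: 0; D: 0.999947.
By total probability, P(X > 5.0) = 0.26·0.603475 + 0.23·0.964576 + 0.29·0 + 0.22·0.999947 = 0.598744.

0.5987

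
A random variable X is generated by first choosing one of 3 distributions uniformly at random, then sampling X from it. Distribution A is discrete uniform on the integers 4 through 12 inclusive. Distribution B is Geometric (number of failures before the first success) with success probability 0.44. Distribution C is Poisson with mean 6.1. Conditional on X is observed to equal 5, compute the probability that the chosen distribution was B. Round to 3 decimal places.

0.083

Likelihoods P(X=5 | ·): A: 0.111111; B: 0.0242322; C: 0.15786.
Posterior ∝ prior × likelihood. Numerator for B: 0.333333·0.0242322 = 0.0080774.
Normalizing constant: 0.333333·0.111111 + 0.333333·0.0242322 + 0.333333·0.15786 = 0.0977344.
P(B | observation) = 0.0080774 / 0.0977344 = 0.0826465.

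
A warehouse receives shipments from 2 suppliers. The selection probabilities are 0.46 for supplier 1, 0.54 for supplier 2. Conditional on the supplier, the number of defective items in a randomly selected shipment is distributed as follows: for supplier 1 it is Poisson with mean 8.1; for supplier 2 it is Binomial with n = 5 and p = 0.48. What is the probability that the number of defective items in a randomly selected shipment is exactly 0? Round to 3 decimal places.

Conditional on each supplier, P(X = 0): 1: 0.000303539; 2: 0.0380204.
By total probability, P(X = 0) = 0.46·0.000303539 + 0.54·0.0380204 = 0.0206706.

0.021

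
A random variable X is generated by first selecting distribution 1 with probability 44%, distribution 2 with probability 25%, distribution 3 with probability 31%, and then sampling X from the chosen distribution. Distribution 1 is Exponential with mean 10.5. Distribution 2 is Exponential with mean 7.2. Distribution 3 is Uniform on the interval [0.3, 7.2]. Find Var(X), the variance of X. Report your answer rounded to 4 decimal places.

71.0350

Per component, 1: μ=10.5, E[X²]=220.5; 2: μ=7.2, E[X²]=103.68; 3: μ=3.75, E[X²]=18.03.
E[X] = 0.44·10.5 + 0.25·7.2 + 0.31·3.75 = 7.5825.
E[X²] = 0.44·220.5 + 0.25·103.68 + 0.31·18.03 = 128.529.
Var(X) = E[X²] − (E[X])² = 128.529 − 57.4943 = 71.035.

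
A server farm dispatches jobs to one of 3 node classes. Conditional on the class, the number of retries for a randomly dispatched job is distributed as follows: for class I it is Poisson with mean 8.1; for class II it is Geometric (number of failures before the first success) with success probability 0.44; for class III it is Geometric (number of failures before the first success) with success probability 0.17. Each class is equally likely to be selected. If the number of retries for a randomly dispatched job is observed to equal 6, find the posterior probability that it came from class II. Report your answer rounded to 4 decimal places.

Likelihoods P(X=6 | ·): I: 0.119067; II: 0.01357; III: 0.0555799.
Posterior ∝ prior × likelihood. Numerator for II: 0.333333·0.01357 = 0.00452334.
Normalizing constant: 0.333333·0.119067 + 0.333333·0.01357 + 0.333333·0.0555799 = 0.062739.
P(II | observation) = 0.00452334 / 0.062739 = 0.0720977.

0.0721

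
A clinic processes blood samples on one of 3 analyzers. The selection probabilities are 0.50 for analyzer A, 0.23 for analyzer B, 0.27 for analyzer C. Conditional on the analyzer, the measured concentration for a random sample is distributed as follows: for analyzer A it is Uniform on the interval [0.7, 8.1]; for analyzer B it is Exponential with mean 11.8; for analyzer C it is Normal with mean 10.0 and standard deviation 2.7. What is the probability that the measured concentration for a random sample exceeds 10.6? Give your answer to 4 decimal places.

0.2049

Conditional on each analyzer, P(X > 10.6): A: 0; B: 0.407259; C: 0.41207.
By total probability, P(X > 10.6) = 0.5·0 + 0.23·0.407259 + 0.27·0.41207 = 0.204929.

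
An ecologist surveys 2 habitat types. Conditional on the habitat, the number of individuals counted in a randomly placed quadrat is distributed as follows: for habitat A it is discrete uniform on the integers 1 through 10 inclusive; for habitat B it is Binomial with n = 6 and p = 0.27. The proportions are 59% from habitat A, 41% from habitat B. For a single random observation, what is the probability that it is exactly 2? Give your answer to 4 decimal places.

0.1863

Conditional on each habitat, P(X = 2): A: 0.1; B: 0.310535.
By total probability, P(X = 2) = 0.59·0.1 + 0.41·0.310535 = 0.186319.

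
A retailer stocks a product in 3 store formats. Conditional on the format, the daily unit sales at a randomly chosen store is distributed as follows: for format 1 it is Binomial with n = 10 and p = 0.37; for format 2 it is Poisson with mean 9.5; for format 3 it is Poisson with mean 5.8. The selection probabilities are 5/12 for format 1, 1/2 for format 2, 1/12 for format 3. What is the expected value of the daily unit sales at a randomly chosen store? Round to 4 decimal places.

Component means — 1: 3.7; 2: 9.5; 3: 5.8.
E[X] = 0.416667·3.7 + 0.5·9.5 + 0.0833333·5.8 = 6.775.

6.7750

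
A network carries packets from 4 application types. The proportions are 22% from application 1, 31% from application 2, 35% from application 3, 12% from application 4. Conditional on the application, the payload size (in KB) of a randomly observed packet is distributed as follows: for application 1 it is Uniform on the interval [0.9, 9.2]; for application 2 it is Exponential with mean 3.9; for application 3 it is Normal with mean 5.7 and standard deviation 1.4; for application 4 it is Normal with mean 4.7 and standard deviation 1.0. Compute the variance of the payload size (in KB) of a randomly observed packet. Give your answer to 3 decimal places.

Per component, 1: μ=5.05, E[X²]=31.2433; 2: μ=3.9, E[X²]=30.42; 3: μ=5.7, E[X²]=34.45; 4: μ=4.7, E[X²]=23.09.
E[X] = 0.22·5.05 + 0.31·3.9 + 0.35·5.7 + 0.12·4.7 = 4.879.
E[X²] = 0.22·31.2433 + 0.31·30.42 + 0.35·34.45 + 0.12·23.09 = 31.132.
Var(X) = E[X²] − (E[X])² = 31.132 − 23.8046 = 7.32739.

7.327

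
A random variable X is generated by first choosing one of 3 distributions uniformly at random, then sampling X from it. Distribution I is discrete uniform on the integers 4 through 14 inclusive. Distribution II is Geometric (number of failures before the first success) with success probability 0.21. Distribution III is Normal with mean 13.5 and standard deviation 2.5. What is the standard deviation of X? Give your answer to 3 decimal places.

Per component, I: μ=9, E[X²]=91; II: μ=3.7619, E[X²]=32.0658; III: μ=13.5, E[X²]=188.5.
E[X] = 0.333333·9 + 0.333333·3.7619 + 0.333333·13.5 = 8.75397.
E[X²] = 0.333333·91 + 0.333333·32.0658 + 0.333333·188.5 = 103.855.
Var(X) = E[X²] − (E[X])² = 103.855 − 76.632 = 27.2233.
SD(X) = √27.2233 = 5.21759.

5.218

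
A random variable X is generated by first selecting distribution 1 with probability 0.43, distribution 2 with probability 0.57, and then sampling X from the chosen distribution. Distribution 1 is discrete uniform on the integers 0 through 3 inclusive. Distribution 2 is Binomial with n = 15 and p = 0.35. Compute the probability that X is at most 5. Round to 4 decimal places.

0.7516

Conditional on each component, P(X ≤ 5): 1: 1; 2: 0.564282.
By total probability, P(X ≤ 5) = 0.43·1 + 0.57·0.564282 = 0.751641.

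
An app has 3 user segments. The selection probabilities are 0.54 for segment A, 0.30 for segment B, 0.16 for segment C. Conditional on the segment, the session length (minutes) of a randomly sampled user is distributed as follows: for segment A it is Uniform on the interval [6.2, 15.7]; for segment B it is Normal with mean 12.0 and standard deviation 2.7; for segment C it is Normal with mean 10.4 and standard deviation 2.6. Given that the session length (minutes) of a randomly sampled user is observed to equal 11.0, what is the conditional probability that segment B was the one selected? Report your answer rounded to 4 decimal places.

Likelihoods f(11.0 | ·): A: 0.105263; B: 0.137962; C: 0.149408.
Posterior ∝ prior × likelihood. Numerator for B: 0.3·0.137962 = 0.0413886.
Normalizing constant: 0.54·0.105263 + 0.3·0.137962 + 0.16·0.149408 = 0.122136.
P(B | observation) = 0.0413886 / 0.122136 = 0.338873.

0.3389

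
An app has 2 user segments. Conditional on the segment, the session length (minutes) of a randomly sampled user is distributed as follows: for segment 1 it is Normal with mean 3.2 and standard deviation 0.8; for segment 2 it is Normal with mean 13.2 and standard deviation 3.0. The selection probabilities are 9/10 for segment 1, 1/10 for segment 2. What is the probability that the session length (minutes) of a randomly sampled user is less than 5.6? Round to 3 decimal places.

0.899

Conditional on each segment, P(X < 5.6): 1: 0.99865; 2: 0.00564917.
By total probability, P(X < 5.6) = 0.9·0.99865 + 0.1·0.00564917 = 0.89935.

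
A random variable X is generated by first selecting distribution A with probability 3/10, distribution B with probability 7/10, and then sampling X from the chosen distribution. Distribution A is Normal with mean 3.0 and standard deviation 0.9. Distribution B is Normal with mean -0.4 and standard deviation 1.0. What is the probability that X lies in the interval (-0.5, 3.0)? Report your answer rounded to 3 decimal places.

Conditional on each component, P(-0.5 < X < 3.0): A: 0.49995; B: 0.539491.
By total probability, P(-0.5 < X < 3.0) = 0.3·0.49995 + 0.7·0.539491 = 0.527629.

0.528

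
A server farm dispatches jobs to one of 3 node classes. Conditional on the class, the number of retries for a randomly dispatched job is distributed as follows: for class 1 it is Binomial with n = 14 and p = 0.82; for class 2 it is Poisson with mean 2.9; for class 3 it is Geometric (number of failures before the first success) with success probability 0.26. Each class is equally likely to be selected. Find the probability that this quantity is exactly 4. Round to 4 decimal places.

0.0800

Conditional on each class, P(X = 4): 1: 1.6159e-05; 2: 0.162154; 3: 0.0779651.
By total probability, P(X = 4) = 0.333333·1.6159e-05 + 0.333333·0.162154 + 0.333333·0.0779651 = 0.080045.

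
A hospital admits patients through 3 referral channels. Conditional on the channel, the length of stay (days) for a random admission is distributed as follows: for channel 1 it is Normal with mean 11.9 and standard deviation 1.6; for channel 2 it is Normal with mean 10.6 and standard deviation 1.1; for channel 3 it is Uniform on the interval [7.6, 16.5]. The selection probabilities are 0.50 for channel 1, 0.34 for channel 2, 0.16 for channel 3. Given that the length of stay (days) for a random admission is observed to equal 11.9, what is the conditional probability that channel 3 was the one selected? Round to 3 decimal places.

0.088

Likelihoods f(11.9 | ·): 1: 0.249339; 2: 0.180397; 3: 0.11236.
Posterior ∝ prior × likelihood. Numerator for 3: 0.16·0.11236 = 0.0179775.
Normalizing constant: 0.5·0.249339 + 0.34·0.180397 + 0.16·0.11236 = 0.203982.
P(3 | observation) = 0.0179775 / 0.203982 = 0.0881329.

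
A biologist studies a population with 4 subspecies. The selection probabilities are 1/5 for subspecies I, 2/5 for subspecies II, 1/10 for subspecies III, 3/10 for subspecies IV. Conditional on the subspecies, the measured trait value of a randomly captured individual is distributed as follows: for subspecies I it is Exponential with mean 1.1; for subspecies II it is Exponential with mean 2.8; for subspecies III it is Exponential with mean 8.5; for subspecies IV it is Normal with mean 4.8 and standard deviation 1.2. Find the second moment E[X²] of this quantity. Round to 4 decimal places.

28.5500

For each component E[X²] = Var + (mean)², giving I: 2.42; II: 15.68; III: 144.5; IV: 24.48.
Overall E[X²] = 0.2·2.42 + 0.4·15.68 + 0.1·144.5 + 0.3·24.48 = 28.55.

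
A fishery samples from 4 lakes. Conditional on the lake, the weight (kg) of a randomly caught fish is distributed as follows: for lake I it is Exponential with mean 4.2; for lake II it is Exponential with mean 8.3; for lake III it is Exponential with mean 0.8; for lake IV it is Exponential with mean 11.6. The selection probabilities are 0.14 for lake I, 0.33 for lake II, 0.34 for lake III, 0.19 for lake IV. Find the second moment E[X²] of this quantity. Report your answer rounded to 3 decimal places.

101.975

For each component E[X²] = Var + (mean)², giving I: 35.28; II: 137.78; III: 1.28; IV: 269.12.
Overall E[X²] = 0.14·35.28 + 0.33·137.78 + 0.34·1.28 + 0.19·269.12 = 101.975.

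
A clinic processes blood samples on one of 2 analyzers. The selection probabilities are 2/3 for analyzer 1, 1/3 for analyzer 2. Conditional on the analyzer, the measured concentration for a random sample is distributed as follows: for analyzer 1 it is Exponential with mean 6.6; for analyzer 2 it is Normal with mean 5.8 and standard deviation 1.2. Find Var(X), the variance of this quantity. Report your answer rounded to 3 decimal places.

Per component, 1: μ=6.6, E[X²]=87.12; 2: μ=5.8, E[X²]=35.08.
E[X] = 0.666667·6.6 + 0.333333·5.8 = 6.33333.
E[X²] = 0.666667·87.12 + 0.333333·35.08 = 69.7733.
Var(X) = E[X²] − (E[X])² = 69.7733 − 40.1111 = 29.6622.

29.662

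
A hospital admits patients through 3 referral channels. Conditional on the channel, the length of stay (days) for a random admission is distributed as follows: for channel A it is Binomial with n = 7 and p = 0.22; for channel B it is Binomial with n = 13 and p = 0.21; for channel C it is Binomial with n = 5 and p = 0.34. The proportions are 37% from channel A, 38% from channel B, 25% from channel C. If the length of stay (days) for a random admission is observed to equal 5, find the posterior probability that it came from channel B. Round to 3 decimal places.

0.895

Likelihoods P(X=5 | ·): A: 0.00658449; B: 0.0797428; C: 0.00454354.
Posterior ∝ prior × likelihood. Numerator for B: 0.38·0.0797428 = 0.0303023.
Normalizing constant: 0.37·0.00658449 + 0.38·0.0797428 + 0.25·0.00454354 = 0.0338744.
P(B | observation) = 0.0303023 / 0.0338744 = 0.894547.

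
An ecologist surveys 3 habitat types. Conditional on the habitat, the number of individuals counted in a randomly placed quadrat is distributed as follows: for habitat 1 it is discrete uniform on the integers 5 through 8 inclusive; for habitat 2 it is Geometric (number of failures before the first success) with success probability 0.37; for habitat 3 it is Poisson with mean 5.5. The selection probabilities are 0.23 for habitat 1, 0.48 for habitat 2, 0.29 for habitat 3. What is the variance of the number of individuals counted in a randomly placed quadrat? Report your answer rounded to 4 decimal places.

8.7061

Per component, 1: μ=6.5, E[X²]=43.5; 2: μ=1.7027, E[X²]=7.5011; 3: μ=5.5, E[X²]=35.75.
E[X] = 0.23·6.5 + 0.48·1.7027 + 0.29·5.5 = 3.9073.
E[X²] = 0.23·43.5 + 0.48·7.5011 + 0.29·35.75 = 23.973.
Var(X) = E[X²] − (E[X])² = 23.973 − 15.267 = 8.70605.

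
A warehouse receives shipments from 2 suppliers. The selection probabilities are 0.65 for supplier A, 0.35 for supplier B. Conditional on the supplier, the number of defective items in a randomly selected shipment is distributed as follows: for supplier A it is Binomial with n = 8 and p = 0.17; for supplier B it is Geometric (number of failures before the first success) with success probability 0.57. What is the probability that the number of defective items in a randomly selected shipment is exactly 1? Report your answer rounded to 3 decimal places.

Conditional on each supplier, P(X = 1): A: 0.36905; B: 0.2451.
By total probability, P(X = 1) = 0.65·0.36905 + 0.35·0.2451 = 0.325668.

0.326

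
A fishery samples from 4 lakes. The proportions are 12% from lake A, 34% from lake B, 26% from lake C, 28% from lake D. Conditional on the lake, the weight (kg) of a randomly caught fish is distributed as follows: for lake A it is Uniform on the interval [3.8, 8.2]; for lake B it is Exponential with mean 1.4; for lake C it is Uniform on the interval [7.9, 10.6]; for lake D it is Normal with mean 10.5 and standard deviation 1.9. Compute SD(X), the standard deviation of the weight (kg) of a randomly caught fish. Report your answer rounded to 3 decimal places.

4.165

Per component, A: μ=6, E[X²]=37.6133; B: μ=1.4, E[X²]=3.92; C: μ=9.25, E[X²]=86.17; D: μ=10.5, E[X²]=113.86.
E[X] = 0.12·6 + 0.34·1.4 + 0.26·9.25 + 0.28·10.5 = 6.541.
E[X²] = 0.12·37.6133 + 0.34·3.92 + 0.26·86.17 + 0.28·113.86 = 60.1314.
Var(X) = E[X²] − (E[X])² = 60.1314 − 42.7847 = 17.3467.
SD(X) = √17.3467 = 4.16494.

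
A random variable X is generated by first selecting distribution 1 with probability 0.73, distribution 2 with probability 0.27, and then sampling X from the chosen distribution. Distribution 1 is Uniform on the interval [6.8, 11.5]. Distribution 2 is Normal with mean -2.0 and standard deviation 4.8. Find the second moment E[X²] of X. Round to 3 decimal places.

69.762

For each component E[X²] = Var + (mean)², giving 1: 85.5633; 2: 27.04.
Overall E[X²] = 0.73·85.5633 + 0.27·27.04 = 69.762.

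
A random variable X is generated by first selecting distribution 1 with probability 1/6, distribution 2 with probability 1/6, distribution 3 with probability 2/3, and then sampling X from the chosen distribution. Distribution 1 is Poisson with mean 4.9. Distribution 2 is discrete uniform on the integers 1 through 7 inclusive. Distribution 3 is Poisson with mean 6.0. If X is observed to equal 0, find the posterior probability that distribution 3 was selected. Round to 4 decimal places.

Likelihoods P(X=0 | ·): 1: 0.00744658; 2: 0; 3: 0.00247875.
Posterior ∝ prior × likelihood. Numerator for 3: 0.666667·0.00247875 = 0.0016525.
Normalizing constant: 0.166667·0.00744658 + 0.166667·0 + 0.666667·0.00247875 = 0.0028936.
P(3 | observation) = 0.0016525 / 0.0028936 = 0.571089.

0.5711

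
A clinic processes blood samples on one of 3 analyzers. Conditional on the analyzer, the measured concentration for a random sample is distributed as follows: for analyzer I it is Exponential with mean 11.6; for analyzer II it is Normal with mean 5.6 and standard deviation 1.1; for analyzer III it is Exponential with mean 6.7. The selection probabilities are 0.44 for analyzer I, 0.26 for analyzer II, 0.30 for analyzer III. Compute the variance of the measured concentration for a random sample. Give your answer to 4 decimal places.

Per component, I: μ=11.6, E[X²]=269.12; II: μ=5.6, E[X²]=32.57; III: μ=6.7, E[X²]=89.78.
E[X] = 0.44·11.6 + 0.26·5.6 + 0.3·6.7 = 8.57.
E[X²] = 0.44·269.12 + 0.26·32.57 + 0.3·89.78 = 153.815.
Var(X) = E[X²] − (E[X])² = 153.815 − 73.4449 = 80.3701.

80.3701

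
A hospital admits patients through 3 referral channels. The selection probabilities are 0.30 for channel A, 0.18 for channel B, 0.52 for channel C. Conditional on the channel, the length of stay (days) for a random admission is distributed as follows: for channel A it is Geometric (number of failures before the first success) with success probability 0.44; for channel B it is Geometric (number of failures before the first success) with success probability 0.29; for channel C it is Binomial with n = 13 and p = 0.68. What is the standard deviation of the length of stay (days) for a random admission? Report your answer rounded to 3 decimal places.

4.085

Per component, A: μ=1.27273, E[X²]=4.5124; B: μ=2.44828, E[X²]=14.4364; C: μ=8.84, E[X²]=80.9744.
E[X] = 0.3·1.27273 + 0.18·2.44828 + 0.52·8.84 = 5.41931.
E[X²] = 0.3·4.5124 + 0.18·14.4364 + 0.52·80.9744 = 46.059.
Var(X) = E[X²] − (E[X])² = 46.059 − 29.3689 = 16.6901.
SD(X) = √16.6901 = 4.08535.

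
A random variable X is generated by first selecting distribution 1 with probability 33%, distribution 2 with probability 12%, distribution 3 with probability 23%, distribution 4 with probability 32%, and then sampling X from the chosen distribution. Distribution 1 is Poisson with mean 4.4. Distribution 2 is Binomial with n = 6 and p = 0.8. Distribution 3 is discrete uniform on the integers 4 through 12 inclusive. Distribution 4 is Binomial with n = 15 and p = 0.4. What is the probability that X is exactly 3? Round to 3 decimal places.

0.088

Conditional on each component, P(X = 3): 1: 0.174305; 2: 0.08192; 3: 0; 4: 0.0633879.
By total probability, P(X = 3) = 0.33·0.174305 + 0.12·0.08192 + 0.23·0 + 0.32·0.0633879 = 0.0876353.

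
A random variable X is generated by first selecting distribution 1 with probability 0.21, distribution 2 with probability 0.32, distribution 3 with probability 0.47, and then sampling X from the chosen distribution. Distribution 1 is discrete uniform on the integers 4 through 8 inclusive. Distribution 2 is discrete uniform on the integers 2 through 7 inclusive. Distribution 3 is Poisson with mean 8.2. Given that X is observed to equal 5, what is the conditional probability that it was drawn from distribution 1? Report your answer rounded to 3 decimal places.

Likelihoods P(X=5 | ·): 1: 0.2; 2: 0.166667; 3: 0.0848542.
Posterior ∝ prior × likelihood. Numerator for 1: 0.21·0.2 = 0.042.
Normalizing constant: 0.21·0.2 + 0.32·0.166667 + 0.47·0.0848542 = 0.135215.
P(1 | observation) = 0.042 / 0.135215 = 0.310617.

0.311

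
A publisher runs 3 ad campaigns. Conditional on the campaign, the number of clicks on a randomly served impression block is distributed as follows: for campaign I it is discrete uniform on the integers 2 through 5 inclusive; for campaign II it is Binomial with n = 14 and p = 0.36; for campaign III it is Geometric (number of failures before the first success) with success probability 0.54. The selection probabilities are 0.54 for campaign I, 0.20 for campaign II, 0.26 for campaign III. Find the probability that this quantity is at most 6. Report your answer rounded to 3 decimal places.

Conditional on each campaign, P(X ≤ 6): I: 1; II: 0.794078; III: 0.995642.
By total probability, P(X ≤ 6) = 0.54·1 + 0.2·0.794078 + 0.26·0.995642 = 0.957683.

0.958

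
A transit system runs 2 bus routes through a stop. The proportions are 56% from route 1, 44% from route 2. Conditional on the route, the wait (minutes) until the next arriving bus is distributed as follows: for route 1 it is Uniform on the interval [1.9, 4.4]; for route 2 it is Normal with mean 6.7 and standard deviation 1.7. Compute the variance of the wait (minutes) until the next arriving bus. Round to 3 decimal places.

Per component, 1: μ=3.15, E[X²]=10.4433; 2: μ=6.7, E[X²]=47.78.
E[X] = 0.56·3.15 + 0.44·6.7 = 4.712.
E[X²] = 0.56·10.4433 + 0.44·47.78 = 26.8715.
Var(X) = E[X²] − (E[X])² = 26.8715 − 22.2029 = 4.66852.

4.669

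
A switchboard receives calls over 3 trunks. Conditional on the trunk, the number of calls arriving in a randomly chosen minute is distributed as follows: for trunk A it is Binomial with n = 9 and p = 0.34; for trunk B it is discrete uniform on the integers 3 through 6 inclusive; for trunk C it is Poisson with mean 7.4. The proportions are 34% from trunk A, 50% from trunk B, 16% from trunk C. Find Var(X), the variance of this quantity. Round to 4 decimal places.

Per component, A: μ=3.06, E[X²]=11.3832; B: μ=4.5, E[X²]=21.5; C: μ=7.4, E[X²]=62.16.
E[X] = 0.34·3.06 + 0.5·4.5 + 0.16·7.4 = 4.4744.
E[X²] = 0.34·11.3832 + 0.5·21.5 + 0.16·62.16 = 24.5659.
Var(X) = E[X²] − (E[X])² = 24.5659 − 20.0203 = 4.54563.

4.5456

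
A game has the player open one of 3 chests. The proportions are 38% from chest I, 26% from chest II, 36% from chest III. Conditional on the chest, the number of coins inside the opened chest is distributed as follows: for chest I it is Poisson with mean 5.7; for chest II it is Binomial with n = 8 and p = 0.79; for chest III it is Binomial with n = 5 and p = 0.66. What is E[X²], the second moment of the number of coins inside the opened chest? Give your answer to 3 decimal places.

For each component E[X²] = Var + (mean)², giving I: 38.19; II: 41.2696; III: 12.012.
Overall E[X²] = 0.38·38.19 + 0.26·41.2696 + 0.36·12.012 = 29.5666.

29.567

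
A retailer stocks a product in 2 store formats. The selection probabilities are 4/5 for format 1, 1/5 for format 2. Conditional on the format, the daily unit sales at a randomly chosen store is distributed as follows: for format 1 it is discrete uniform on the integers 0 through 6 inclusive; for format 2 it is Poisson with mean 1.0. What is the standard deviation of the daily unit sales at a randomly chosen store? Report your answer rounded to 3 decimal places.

Per component, 1: μ=3, E[X²]=13; 2: μ=1, E[X²]=2.
E[X] = 0.8·3 + 0.2·1 = 2.6.
E[X²] = 0.8·13 + 0.2·2 = 10.8.
Var(X) = E[X²] − (E[X])² = 10.8 − 6.76 = 4.04.
SD(X) = √4.04 = 2.00998.

2.010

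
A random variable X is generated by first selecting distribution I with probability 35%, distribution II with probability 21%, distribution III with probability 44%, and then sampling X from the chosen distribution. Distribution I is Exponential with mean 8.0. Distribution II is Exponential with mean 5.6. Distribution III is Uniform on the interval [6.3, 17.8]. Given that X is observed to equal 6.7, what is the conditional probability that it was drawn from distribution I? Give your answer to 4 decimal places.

0.2763

Likelihoods f(6.7 | ·): I: 0.0540989; II: 0.0539771; III: 0.0869565.
Posterior ∝ prior × likelihood. Numerator for I: 0.35·0.0540989 = 0.0189346.
Normalizing constant: 0.35·0.0540989 + 0.21·0.0539771 + 0.44·0.0869565 = 0.0685307.
P(I | observation) = 0.0189346 / 0.0685307 = 0.276294.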